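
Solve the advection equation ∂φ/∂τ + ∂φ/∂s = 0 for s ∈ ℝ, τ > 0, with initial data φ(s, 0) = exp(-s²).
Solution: By method of characteristics (waves move right with speed 1):
Along characteristics s - τ = const, φ is constant, so φ(s,τ) = f(s - τ) with f = φ(·, 0).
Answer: φ(s, τ) = exp(-(s - τ)²)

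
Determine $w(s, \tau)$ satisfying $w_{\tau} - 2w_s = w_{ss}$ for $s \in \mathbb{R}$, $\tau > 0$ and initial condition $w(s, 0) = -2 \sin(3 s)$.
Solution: Change to a moving frame: let $\eta = s + 2\tau$, $\sigma = \tau$ and write $w(s,\tau) = u(\eta,\sigma)$.
By the chain rule $w_{\tau} = u_{\sigma} + 2u_{\eta}$, $w_s = u_{\eta}$, $w_{ss} = u_{\eta\eta}$.
Then $w_{\tau} - 2w_s = u_{\sigma}$: the advection term cancels and the PDE becomes the heat equation $u_{\sigma} = u_{\eta\eta}$ on $\eta \in \mathbb{R}$.
Initial data: $u(\eta,0) = w(\eta,0) = -2 \sin(3 \eta)$.
On $\eta \in \mathbb{R}$ each mode satisfies $(\sin(n\eta))'' = -n^2 \sin(n\eta)$, so $e^{-n^2\sigma} \sin(n\eta)$ solves the heat equation; by superposition $u(\eta,\sigma) = \sum c_n e^{-n^2\sigma} \sin(n\eta)$.
Reading off the coefficients: $c_3=-2$, so $u(\eta,\sigma) = -2 e^{-9 \sigma} \sin(3 \eta)$.
Substituting back $\eta = s + 2\tau$, $\sigma = \tau$: $w(s,\tau) = u(s + 2\tau, \tau)$.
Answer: $w(s, \tau) = -2 e^{-9 \tau} \sin(6 \tau + 3 s)$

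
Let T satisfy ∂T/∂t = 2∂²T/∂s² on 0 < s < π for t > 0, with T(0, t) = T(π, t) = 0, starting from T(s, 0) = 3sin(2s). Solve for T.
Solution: Separating variables: T = Σ c_n exp(-2n²t) sin(ns). From T(s,0) = 3sin(2s): c_2=3.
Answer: T(s, t) = 3exp(-8t)sin(2s)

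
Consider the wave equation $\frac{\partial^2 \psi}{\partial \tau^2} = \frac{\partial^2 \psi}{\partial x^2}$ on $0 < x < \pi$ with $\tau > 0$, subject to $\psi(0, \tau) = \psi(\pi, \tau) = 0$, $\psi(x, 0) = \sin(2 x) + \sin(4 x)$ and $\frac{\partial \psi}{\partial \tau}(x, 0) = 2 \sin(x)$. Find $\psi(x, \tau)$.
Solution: Separating variables: $\psi = \sum [A_n \cos(\omega_n \tau) + B_n \sin(\omega_n \tau)] \sin(nx)$, $\omega_n = n$. From ICs ($B_n$ = velocity coefficient / $\omega_n$): $A_2=1, A_4=1, B_1=2$.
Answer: $\psi(x, \tau) = 2 \sin(\tau) \sin(x) + \sin(2 x) \cos(2 \tau) + \sin(4 x) \cos(4 \tau)$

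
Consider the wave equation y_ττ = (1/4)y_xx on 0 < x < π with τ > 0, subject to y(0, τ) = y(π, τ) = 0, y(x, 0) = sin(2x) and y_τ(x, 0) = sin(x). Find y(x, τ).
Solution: Separating variables: y = Σ [A_n cos(ω_n τ) + B_n sin(ω_n τ)] sin(nx), ω_n = n/2. From ICs (B_n = velocity coefficient / ω_n): A_2=1, B_1=2.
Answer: y(x, τ) = 2sin(x)sin(τ/2) + sin(2x)cos(τ)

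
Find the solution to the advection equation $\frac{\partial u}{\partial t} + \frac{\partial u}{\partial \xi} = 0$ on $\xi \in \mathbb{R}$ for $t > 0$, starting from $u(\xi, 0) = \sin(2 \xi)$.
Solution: By method of characteristics (waves move right with speed 1):
Along characteristics $\xi - t =$ const, $u$ is constant, so $u(\xi,t) = f(\xi - t)$ with $f = u( \cdot , 0)$.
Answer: $u(\xi, t) = \sin(2 \xi - 2 t)$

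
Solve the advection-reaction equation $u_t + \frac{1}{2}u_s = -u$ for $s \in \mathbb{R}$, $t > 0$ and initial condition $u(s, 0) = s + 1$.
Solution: Substitute $u = e^{-t}w$, i.e. $w = e^{t}u$.
By the product rule, $u_t = e^{-t}(w_t - w)$, $u_s = e^{-t}w_s$.
Substituting into the PDE and dividing by $e^{-t}$: $w_t - w + \frac{1}{2}w_s = -w$.
The lower-order terms cancel, leaving the standard advection equation $w_t + \frac{1}{2}w_s = 0$.
Initial data for $w$: $w(s,0) = u(s,0) = s + 1$.
Solve for $w$:
  By method of characteristics (waves move right with speed 1/2):
  Along characteristics $s - \frac{1}{2}t =$ const, $w$ is constant, so $w(s,t) = f(s - \frac{1}{2}t)$ with $f = w( \cdot , 0)$.
Hence $w(s,t) = s - \frac{1}{2} t + 1$.
Transform back: $u(s,t) = e^{-t}w(s,t)$.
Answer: $u(s, t) = s e^{-t} - \frac{1}{2} t e^{-t} + e^{-t}$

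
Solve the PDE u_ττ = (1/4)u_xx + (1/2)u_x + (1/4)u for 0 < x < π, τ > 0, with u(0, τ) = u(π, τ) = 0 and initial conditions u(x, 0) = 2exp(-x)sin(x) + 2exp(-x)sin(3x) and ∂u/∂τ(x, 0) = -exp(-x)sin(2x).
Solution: Substitute u = exp(-x)w.
Then u_x = exp(-x)(w_x - w), u_xx = exp(-x)(w_xx - 2w_x + w), u_ττ = exp(-x)w_ττ; substituting and dividing by exp(-x), the lower-order terms cancel: w_ττ = (1/4)w_xx (standard wave equation).
Data for w: w(x,0) = exp(x)u(x,0) = 2sin(x) + 2sin(3x); w_τ(x,0) = exp(x)u_τ(x,0) = -sin(2x). The boundary conditions carry over: w(0,τ) = w(π,τ) = 0.
Separating variables: w = Σ [A_n cos(ω_n τ) + B_n sin(ω_n τ)] sin(nx), ω_n = n/2. From ICs (B_n = velocity coefficient / ω_n): A_1=2, A_3=2, B_2=-1.
So w(x,τ) = 2sin(x)cos(τ/2) - sin(2x)sin(τ) + 2sin(3x)cos(3τ/2), and u(x,τ) = exp(-x)w(x,τ).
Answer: u(x, τ) = 2exp(-x)sin(x)cos(τ/2) - exp(-x)sin(2x)sin(τ) + 2exp(-x)sin(3x)cos(3τ/2)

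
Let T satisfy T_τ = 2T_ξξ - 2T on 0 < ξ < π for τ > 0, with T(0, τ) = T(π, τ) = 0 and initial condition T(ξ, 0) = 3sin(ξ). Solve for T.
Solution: Substitute T = exp(-2τ)u.
Then T_τ = exp(-2τ)(u_τ - 2u), T_ξξ = exp(-2τ)u_ξξ; substituting and dividing by exp(-2τ), the lower-order terms cancel: u_τ = 2u_ξξ (standard heat equation).
Data for u: u(ξ,0) = T(ξ,0) = 3sin(ξ). The boundary conditions carry over: u(0,τ) = u(π,τ) = 0.
Separating variables: u = Σ c_n exp(-2n²τ) sin(nξ). From u(ξ,0) = 3sin(ξ): c_1=3.
So u(ξ,τ) = 3exp(-2τ)sin(ξ), and T(ξ,τ) = exp(-2τ)u(ξ,τ).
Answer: T(ξ, τ) = 3exp(-4τ)sin(ξ)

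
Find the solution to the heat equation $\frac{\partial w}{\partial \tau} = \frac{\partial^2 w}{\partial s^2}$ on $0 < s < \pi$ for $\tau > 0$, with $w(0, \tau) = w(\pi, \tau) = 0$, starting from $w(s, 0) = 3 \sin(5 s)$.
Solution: Using separation of variables $w = X(s)T(\tau)$:
Eigenfunctions: $\sin(ns)$, $n = 1, 2, 3, \ldots$
General solution: $w(s, \tau) = \sum c_n \sin(ns) e^{-n^2 \tau}$
Matching $w(s,0) = 3 \sin(5 s)$ term by term: $c_5=3$.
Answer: $w(s, \tau) = 3 e^{-25 \tau} \sin(5 s)$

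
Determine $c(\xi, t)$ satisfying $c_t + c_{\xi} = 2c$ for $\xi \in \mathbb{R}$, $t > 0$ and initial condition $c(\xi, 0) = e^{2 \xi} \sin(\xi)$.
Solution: Substitute $c = e^{2\xi}u$, i.e. $u = e^{-2\xi}c$.
By the product rule, $c_{\xi} = e^{2\xi}(u_{\xi} + 2u)$, $c_t = e^{2\xi}u_t$.
Substituting into the PDE and dividing by $e^{2\xi}$: $u_t + (u_{\xi} + 2u) = 2u$.
The lower-order terms cancel, leaving the standard advection equation $u_t + u_{\xi} = 0$.
Initial data for $u$: $u(\xi,0) = e^{-2\xi}c(\xi,0) = \sin(\xi)$.
Solve for $u$:
  By method of characteristics (waves move right with speed 1):
  Along characteristics $\xi - t =$ const, $u$ is constant, so $u(\xi,t) = f(\xi - t)$ with $f = u( \cdot , 0)$.
Hence $u(\xi,t) = - \sin(t - \xi)$.
Transform back: $c(\xi,t) = e^{2\xi}u(\xi,t)$.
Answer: $c(\xi, t) = e^{2 \xi} \sin(\xi - t)$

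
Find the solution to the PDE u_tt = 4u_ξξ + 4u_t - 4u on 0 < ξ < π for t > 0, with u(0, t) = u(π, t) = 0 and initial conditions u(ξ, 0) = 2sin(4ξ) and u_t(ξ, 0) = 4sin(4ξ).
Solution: Substitute u = exp(2t)w, i.e. w = exp(-2t)u.
By the product rule, u_t = exp(2t)(w_t + 2w), u_tt = exp(2t)(w_tt + 4w_t + 4w), u_ξξ = exp(2t)w_ξξ.
Substituting into the PDE and dividing by exp(2t): w_tt + 4w_t + 4w = 4w_ξξ + 4(w_t + 2w) - 4w.
The lower-order terms cancel, leaving the standard wave equation w_tt = 4w_ξξ.
Initial data for w: w(ξ,0) = u(ξ,0) = 2sin(4ξ); w_t(ξ,0) = u_t(ξ,0) - 2u(ξ,0) = 0. The boundary conditions carry over: w(0,t) = w(π,t) = 0.
Solve for w:
  Using separation of variables w = X(ξ)T(t):
  Eigenfunctions: sin(nξ), n = 1, 2, 3, ...
  General solution: w(ξ, t) = Σ [A_n cos(2n t) + B_n sin(2n t)] sin(nξ)
  From w(ξ,0) = 2sin(4ξ): A_4=2. From w_t(ξ,0) = 0: all B_n = 0.
Hence w(ξ,t) = 2sin(4ξ)cos(8t).
Transform back: u(ξ,t) = exp(2t)w(ξ,t).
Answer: u(ξ, t) = 2exp(2t)sin(4ξ)cos(8t)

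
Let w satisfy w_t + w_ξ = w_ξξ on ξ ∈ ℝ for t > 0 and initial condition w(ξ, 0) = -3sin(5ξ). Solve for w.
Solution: Moving frame: η = ξ - t, σ = t, w = u(η,σ), so w_t = u_σ - u_η and w_ξξ = u_ηη.
Hence w_t + w_ξ = u_σ and the PDE becomes the heat equation u_σ = u_ηη on η ∈ ℝ.
Initial data: u(η,0) = w(η,0) = -3sin(5η). Each mode sin(nη) decays as exp(-n²σ) on ℝ, so u(η,σ) = Σ c_n exp(-n²σ) sin(nη) with c_5=-3: u(η,σ) = -3exp(-25σ)sin(5η).
Substituting back: w(ξ,t) = u(ξ - t, t).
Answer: w(ξ, t) = 3exp(-25t)sin(5t - 5ξ)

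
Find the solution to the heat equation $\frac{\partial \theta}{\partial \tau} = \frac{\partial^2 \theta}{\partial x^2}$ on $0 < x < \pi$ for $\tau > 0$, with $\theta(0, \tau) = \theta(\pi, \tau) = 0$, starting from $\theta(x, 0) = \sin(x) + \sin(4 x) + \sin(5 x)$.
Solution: Separating variables: $\theta = \sum c_n e^{-n^2\tau} \sin(nx)$. From $\theta(x,0) = \sin(x) + \sin(4 x) + \sin(5 x)$: $c_1=1, c_4=1, c_5=1$.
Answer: $\theta(x, \tau) = e^{-\tau} \sin(x) + e^{-16 \tau} \sin(4 x) + e^{-25 \tau} \sin(5 x)$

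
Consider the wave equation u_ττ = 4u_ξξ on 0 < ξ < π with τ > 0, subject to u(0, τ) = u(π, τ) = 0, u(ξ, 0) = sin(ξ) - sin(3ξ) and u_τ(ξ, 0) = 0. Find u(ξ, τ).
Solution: Using separation of variables u = X(ξ)T(τ):
Eigenfunctions: sin(nξ), n = 1, 2, 3, ...
General solution: u(ξ, τ) = Σ [A_n cos(2n τ) + B_n sin(2n τ)] sin(nξ)
From u(ξ,0) = sin(ξ) - sin(3ξ): A_1=1, A_3=-1. From u_τ(ξ,0) = 0: all B_n = 0.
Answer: u(ξ, τ) = sin(ξ)cos(2τ) - sin(3ξ)cos(6τ)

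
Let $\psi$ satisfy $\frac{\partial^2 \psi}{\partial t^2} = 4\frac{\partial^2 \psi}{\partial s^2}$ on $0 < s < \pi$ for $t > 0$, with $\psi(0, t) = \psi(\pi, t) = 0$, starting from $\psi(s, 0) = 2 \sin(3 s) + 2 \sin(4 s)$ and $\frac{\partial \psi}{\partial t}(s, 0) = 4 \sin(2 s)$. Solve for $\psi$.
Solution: Separating variables: $\psi = \sum [A_n \cos(\omega_n t) + B_n \sin(\omega_n t)] \sin(ns)$, $\omega_n = 2n$. From ICs ($B_n$ = velocity coefficient / $\omega_n$): $A_3=2, A_4=2, B_2=1$.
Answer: $\psi(s, t) = \sin(2 s) \sin(4 t) + 2 \sin(3 s) \cos(6 t) + 2 \sin(4 s) \cos(8 t)$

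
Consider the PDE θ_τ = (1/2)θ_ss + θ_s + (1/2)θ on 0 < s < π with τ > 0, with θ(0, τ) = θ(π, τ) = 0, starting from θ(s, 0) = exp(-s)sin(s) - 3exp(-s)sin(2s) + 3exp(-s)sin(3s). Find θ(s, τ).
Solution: Substitute θ = exp(-s)u, i.e. u = exp(s)θ.
By the product rule, θ_s = exp(-s)(u_s - u), θ_ss = exp(-s)(u_ss - 2u_s + u), θ_τ = exp(-s)u_τ.
Substituting into the PDE and dividing by exp(-s): u_τ = (1/2)(u_ss - 2u_s + u) + (u_s - u) + (1/2)u.
The lower-order terms cancel, leaving the standard heat equation u_τ = (1/2)u_ss.
Initial data for u: u(s,0) = exp(s)θ(s,0) = sin(s) - 3sin(2s) + 3sin(3s). The boundary conditions carry over: u(0,τ) = u(π,τ) = 0.
Solve for u:
  Using separation of variables u = X(s)G(τ):
  Eigenfunctions: sin(ns), n = 1, 2, 3, ...
  General solution: u(s, τ) = Σ c_n sin(ns) exp(-n² τ/2)
  Matching u(s,0) = sin(s) - 3sin(2s) + 3sin(3s) term by term: c_1=1, c_2=-3, c_3=3.
Hence u(s,τ) = -3exp(-2τ)sin(2s) + exp(-τ/2)sin(s) + 3exp(-9τ/2)sin(3s).
Transform back: θ(s,τ) = exp(-s)u(s,τ).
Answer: θ(s, τ) = -3exp(-s)exp(-2τ)sin(2s) + exp(-s)exp(-τ/2)sin(s) + 3exp(-s)exp(-9τ/2)sin(3s)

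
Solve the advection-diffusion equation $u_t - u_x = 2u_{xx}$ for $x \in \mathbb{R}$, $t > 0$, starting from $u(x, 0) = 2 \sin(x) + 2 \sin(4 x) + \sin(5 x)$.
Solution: Change to a moving frame: let $\eta = x + t$, $\sigma = t$ and write $u(x,t) = w(\eta,\sigma)$.
By the chain rule $u_t = w_{\sigma} + w_{\eta}$, $u_x = w_{\eta}$, $u_{xx} = w_{\eta\eta}$.
Then $u_t - u_x = w_{\sigma}$: the advection term cancels and the PDE becomes the heat equation $w_{\sigma} = 2w_{\eta\eta}$ on $\eta \in \mathbb{R}$.
Initial data: $w(\eta,0) = u(\eta,0) = 2 \sin(\eta) + 2 \sin(4 \eta) + \sin(5 \eta)$.
On $\eta \in \mathbb{R}$ each mode satisfies $(\sin(n\eta))'' = -n^2 \sin(n\eta)$, so $e^{-2n^2\sigma} \sin(n\eta)$ solves the heat equation; by superposition $w(\eta,\sigma) = \sum c_n e^{-2n^2\sigma} \sin(n\eta)$.
Reading off the coefficients: $c_1=2, c_4=2, c_5=1$, so $w(\eta,\sigma) = 2 e^{-2 \sigma} \sin(\eta) + 2 e^{-32 \sigma} \sin(4 \eta) + e^{-50 \sigma} \sin(5 \eta)$.
Substituting back $\eta = x + t$, $\sigma = t$: $u(x,t) = w(x + t, t)$.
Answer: $u(x, t) = 2 e^{-2 t} \sin(t + x) + 2 e^{-32 t} \sin(4 t + 4 x) + e^{-50 t} \sin(5 t + 5 x)$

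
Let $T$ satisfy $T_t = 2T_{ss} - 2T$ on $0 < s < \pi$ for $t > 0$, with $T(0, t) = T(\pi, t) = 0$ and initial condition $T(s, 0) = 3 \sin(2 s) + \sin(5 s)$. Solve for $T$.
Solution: Substitute $T = e^{-2t}u$.
Then $T_t = e^{-2t}(u_t - 2u)$, $T_{ss} = e^{-2t}u_{ss}$; substituting and dividing by $e^{-2t}$, the lower-order terms cancel: $u_t = 2u_{ss}$ (standard heat equation).
Data for $u$: $u(s,0) = T(s,0) = 3 \sin(2 s) + \sin(5 s)$. The boundary conditions carry over: $u(0,t) = u(\pi,t) = 0$.
Separating variables: $u = \sum c_n e^{-2n^2t} \sin(ns)$. From $u(s,0) = 3 \sin(2 s) + \sin(5 s)$: $c_2=3, c_5=1$.
So $u(s,t) = 3 e^{-8 t} \sin(2 s) + e^{-50 t} \sin(5 s)$, and $T(s,t) = e^{-2t}u(s,t)$.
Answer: $T(s, t) = 3 e^{-10 t} \sin(2 s) + e^{-52 t} \sin(5 s)$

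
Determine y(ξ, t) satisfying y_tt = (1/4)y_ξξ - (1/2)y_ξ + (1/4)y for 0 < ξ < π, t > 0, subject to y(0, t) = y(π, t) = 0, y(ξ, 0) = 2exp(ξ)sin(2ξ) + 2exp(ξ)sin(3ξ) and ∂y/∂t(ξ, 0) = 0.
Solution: Substitute y = exp(ξ)u, i.e. u = exp(-ξ)y.
By the product rule, y_ξ = exp(ξ)(u_ξ + u), y_ξξ = exp(ξ)(u_ξξ + 2u_ξ + u), y_tt = exp(ξ)u_tt.
Substituting into the PDE and dividing by exp(ξ): u_tt = (1/4)(u_ξξ + 2u_ξ + u) - (1/2)(u_ξ + u) + (1/4)u.
The lower-order terms cancel, leaving the standard wave equation u_tt = (1/4)u_ξξ.
Initial data for u: u(ξ,0) = exp(-ξ)y(ξ,0) = 2sin(2ξ) + 2sin(3ξ); u_t(ξ,0) = exp(-ξ)y_t(ξ,0) = 0. The boundary conditions carry over: u(0,t) = u(π,t) = 0.
Solve for u:
  Using separation of variables u = X(ξ)T(t):
  Eigenfunctions: sin(nξ), n = 1, 2, 3, ...
  General solution: u(ξ, t) = Σ [A_n cos(n t/2) + B_n sin(n t/2)] sin(nξ)
  From u(ξ,0) = 2sin(2ξ) + 2sin(3ξ): A_2=2, A_3=2. From u_t(ξ,0) = 0: all B_n = 0.
Hence u(ξ,t) = 2sin(2ξ)cos(t) + 2sin(3ξ)cos(3t/2).
Transform back: y(ξ,t) = exp(ξ)u(ξ,t).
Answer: y(ξ, t) = 2exp(ξ)sin(2ξ)cos(t) + 2exp(ξ)sin(3ξ)cos(3t/2)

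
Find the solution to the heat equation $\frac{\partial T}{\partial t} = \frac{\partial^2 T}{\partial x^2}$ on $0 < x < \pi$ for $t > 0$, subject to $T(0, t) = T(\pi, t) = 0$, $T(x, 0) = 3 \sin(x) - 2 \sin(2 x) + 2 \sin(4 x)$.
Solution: Separating variables: $T = \sum c_n e^{-n^2t} \sin(nx)$. From $T(x,0) = 3 \sin(x) - 2 \sin(2 x) + 2 \sin(4 x)$: $c_1=3, c_2=-2, c_4=2$.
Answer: $T(x, t) = 3 e^{-t} \sin(x) - 2 e^{-4 t} \sin(2 x) + 2 e^{-16 t} \sin(4 x)$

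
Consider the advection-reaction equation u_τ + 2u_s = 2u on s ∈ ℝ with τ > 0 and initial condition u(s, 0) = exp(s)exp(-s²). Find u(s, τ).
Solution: Substitute u = exp(s)w.
Then u_s = exp(s)(w_s + w), u_τ = exp(s)w_τ; substituting and dividing by exp(s), the lower-order terms cancel: w_τ + 2w_s = 0 (standard advection equation).
Data for w: w(s,0) = exp(-s)u(s,0) = exp(-s²).
By characteristics (ds/dτ = 2), w(s,τ) = f(s - 2τ) with f = w(·, 0).
So w(s,τ) = exp(-(s - 2τ)²), and u(s,τ) = exp(s)w(s,τ).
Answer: u(s, τ) = exp(s)exp(-(s - 2τ)²)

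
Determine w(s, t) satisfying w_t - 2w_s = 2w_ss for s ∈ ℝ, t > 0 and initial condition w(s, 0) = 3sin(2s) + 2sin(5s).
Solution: Moving frame: η = s + 2t, σ = t, w = u(η,σ), so w_t = u_σ + 2u_η and w_ss = u_ηη.
Hence w_t - 2w_s = u_σ and the PDE becomes the heat equation u_σ = 2u_ηη on η ∈ ℝ.
Initial data: u(η,0) = w(η,0) = 3sin(2η) + 2sin(5η). Each mode sin(nη) decays as exp(-2n²σ) on ℝ, so u(η,σ) = Σ c_n exp(-2n²σ) sin(nη) with c_2=3, c_5=2: u(η,σ) = 3exp(-8σ)sin(2η) + 2exp(-50σ)sin(5η).
Substituting back: w(s,t) = u(s + 2t, t).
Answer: w(s, t) = 3exp(-8t)sin(2s + 4t) + 2exp(-50t)sin(5s + 10t)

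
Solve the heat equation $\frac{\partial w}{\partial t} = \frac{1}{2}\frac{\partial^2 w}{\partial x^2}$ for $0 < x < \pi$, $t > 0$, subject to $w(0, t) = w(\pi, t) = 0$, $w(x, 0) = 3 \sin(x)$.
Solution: Separating variables: $w = \sum c_n e^{-n^2t/2} \sin(nx)$. From $w(x,0) = 3 \sin(x)$: $c_1=3$.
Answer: $w(x, t) = 3 e^{-t/2} \sin(x)$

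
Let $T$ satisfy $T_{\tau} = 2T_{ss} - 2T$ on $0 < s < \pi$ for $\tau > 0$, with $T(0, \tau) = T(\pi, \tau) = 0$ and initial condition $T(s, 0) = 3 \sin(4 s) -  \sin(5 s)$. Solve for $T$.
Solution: Substitute $T = e^{-2\tau}u$, i.e. $u = e^{2\tau}T$.
By the product rule, $T_{\tau} = e^{-2\tau}(u_{\tau} - 2u)$, $T_{ss} = e^{-2\tau}u_{ss}$.
Substituting into the PDE and dividing by $e^{-2\tau}$: $u_{\tau} - 2u = 2u_{ss} - 2u$.
The lower-order terms cancel, leaving the standard heat equation $u_{\tau} = 2u_{ss}$.
Initial data for $u$: $u(s,0) = T(s,0) = 3 \sin(4 s) - \sin(5 s)$. The boundary conditions carry over: $u(0,\tau) = u(\pi,\tau) = 0$.
Solve for $u$:
  Using separation of variables $u = X(s)G(\tau)$:
  Eigenfunctions: $\sin(ns)$, $n = 1, 2, 3, \ldots$
  General solution: $u(s, \tau) = \sum c_n \sin(ns) e^{-2n^2 \tau}$
  Matching $u(s,0) = 3 \sin(4 s) - \sin(5 s)$ term by term: $c_4=3, c_5=-1$.
Hence $u(s,\tau) = 3 e^{-32 \tau} \sin(4 s) - e^{-50 \tau} \sin(5 s)$.
Transform back: $T(s,\tau) = e^{-2\tau}u(s,\tau)$.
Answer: $T(s, \tau) = 3 e^{-34 \tau} \sin(4 s) -  e^{-52 \tau} \sin(5 s)$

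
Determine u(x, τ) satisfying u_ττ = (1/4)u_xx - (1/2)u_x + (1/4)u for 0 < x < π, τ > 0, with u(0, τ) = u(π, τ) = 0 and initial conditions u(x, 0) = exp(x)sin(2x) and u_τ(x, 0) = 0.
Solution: Substitute u = exp(x)w.
Then u_x = exp(x)(w_x + w), u_xx = exp(x)(w_xx + 2w_x + w), u_ττ = exp(x)w_ττ; substituting and dividing by exp(x), the lower-order terms cancel: w_ττ = (1/4)w_xx (standard wave equation).
Data for w: w(x,0) = exp(-x)u(x,0) = sin(2x); w_τ(x,0) = exp(-x)u_τ(x,0) = 0. The boundary conditions carry over: w(0,τ) = w(π,τ) = 0.
Separating variables: w = Σ [A_n cos(ω_n τ) + B_n sin(ω_n τ)] sin(nx), ω_n = n/2. From ICs: A_2=1.
So w(x,τ) = sin(2x)cos(τ), and u(x,τ) = exp(x)w(x,τ).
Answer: u(x, τ) = exp(x)sin(2x)cos(τ)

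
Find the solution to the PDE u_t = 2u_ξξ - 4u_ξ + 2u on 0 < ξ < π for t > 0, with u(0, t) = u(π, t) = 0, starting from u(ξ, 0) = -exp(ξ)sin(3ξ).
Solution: Substitute u = exp(ξ)w, i.e. w = exp(-ξ)u.
By the product rule, u_ξ = exp(ξ)(w_ξ + w), u_ξξ = exp(ξ)(w_ξξ + 2w_ξ + w), u_t = exp(ξ)w_t.
Substituting into the PDE and dividing by exp(ξ): w_t = 2(w_ξξ + 2w_ξ + w) - 4(w_ξ + w) + 2w.
The lower-order terms cancel, leaving the standard heat equation w_t = 2w_ξξ.
Initial data for w: w(ξ,0) = exp(-ξ)u(ξ,0) = -sin(3ξ). The boundary conditions carry over: w(0,t) = w(π,t) = 0.
Solve for w:
  Using separation of variables w = X(ξ)T(t):
  Eigenfunctions: sin(nξ), n = 1, 2, 3, ...
  General solution: w(ξ, t) = Σ c_n sin(nξ) exp(-2n² t)
  Matching w(ξ,0) = -sin(3ξ) term by term: c_3=-1.
Hence w(ξ,t) = -exp(-18t)sin(3ξ).
Transform back: u(ξ,t) = exp(ξ)w(ξ,t).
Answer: u(ξ, t) = -exp(-18t)exp(ξ)sin(3ξ)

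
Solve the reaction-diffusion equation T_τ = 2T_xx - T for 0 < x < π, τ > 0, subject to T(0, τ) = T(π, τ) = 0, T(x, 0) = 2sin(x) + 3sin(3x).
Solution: Substitute T = exp(-τ)u, i.e. u = exp(τ)T.
By the product rule, T_τ = exp(-τ)(u_τ - u), T_xx = exp(-τ)u_xx.
Substituting into the PDE and dividing by exp(-τ): u_τ - u = 2u_xx - u.
The lower-order terms cancel, leaving the standard heat equation u_τ = 2u_xx.
Initial data for u: u(x,0) = T(x,0) = 2sin(x) + 3sin(3x). The boundary conditions carry over: u(0,τ) = u(π,τ) = 0.
Solve for u:
  Using separation of variables u = X(x)G(τ):
  Eigenfunctions: sin(nx), n = 1, 2, 3, ...
  General solution: u(x, τ) = Σ c_n sin(nx) exp(-2n² τ)
  Matching u(x,0) = 2sin(x) + 3sin(3x) term by term: c_1=2, c_3=3.
Hence u(x,τ) = 2exp(-2τ)sin(x) + 3exp(-18τ)sin(3x).
Transform back: T(x,τ) = exp(-τ)u(x,τ).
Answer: T(x, τ) = 2exp(-3τ)sin(x) + 3exp(-19τ)sin(3x)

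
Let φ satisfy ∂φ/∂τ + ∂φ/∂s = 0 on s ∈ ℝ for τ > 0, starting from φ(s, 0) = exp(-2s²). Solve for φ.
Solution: By method of characteristics (waves move right with speed 1):
Along characteristics s - τ = const, φ is constant, so φ(s,τ) = f(s - τ) with f = φ(·, 0).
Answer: φ(s, τ) = exp(-2(s - τ)²)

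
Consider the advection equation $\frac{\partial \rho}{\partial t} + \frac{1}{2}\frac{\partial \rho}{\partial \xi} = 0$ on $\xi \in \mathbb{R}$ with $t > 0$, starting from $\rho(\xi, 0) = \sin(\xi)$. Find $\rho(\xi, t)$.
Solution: By method of characteristics (waves move right with speed 1/2):
Along characteristics $\xi - \frac{1}{2}t =$ const, $\rho$ is constant, so $\rho(\xi,t) = f(\xi - \frac{1}{2}t)$ with $f = \rho( \cdot , 0)$.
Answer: $\rho(\xi, t) = \sin(\xi - t/2)$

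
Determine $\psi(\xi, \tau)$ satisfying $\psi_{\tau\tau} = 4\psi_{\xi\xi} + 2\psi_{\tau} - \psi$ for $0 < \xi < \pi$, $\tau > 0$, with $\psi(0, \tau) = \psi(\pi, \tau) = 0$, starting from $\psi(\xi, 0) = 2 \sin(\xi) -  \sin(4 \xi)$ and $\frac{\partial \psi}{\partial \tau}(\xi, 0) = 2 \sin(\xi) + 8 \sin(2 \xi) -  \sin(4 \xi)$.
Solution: Substitute $\psi = e^{\tau}u$.
Then $\psi_{\tau} = e^{\tau}(u_{\tau} + u)$, $\psi_{\tau\tau} = e^{\tau}(u_{\tau\tau} + 2u_{\tau} + u)$, $\psi_{\xi\xi} = e^{\tau}u_{\xi\xi}$; substituting and dividing by $e^{\tau}$, the lower-order terms cancel: $u_{\tau\tau} = 4u_{\xi\xi}$ (standard wave equation).
Data for $u$: $u(\xi,0) = \psi(\xi,0) = 2 \sin(\xi) - \sin(4 \xi)$; $u_{\tau}(\xi,0) = \psi_{\tau}(\xi,0) - \psi(\xi,0) = 8 \sin(2 \xi)$. The boundary conditions carry over: $u(0,\tau) = u(\pi,\tau) = 0$.
Separating variables: $u = \sum [A_n \cos(\omega_n \tau) + B_n \sin(\omega_n \tau)] \sin(n\xi)$, $\omega_n = 2n$. From ICs ($B_n$ = velocity coefficient / $\omega_n$): $A_1=2, A_4=-1, B_2=2$.
So $u(\xi,\tau) = 2 \sin(\xi) \cos(2 \tau) + 2 \sin(2 \xi) \sin(4 \tau) - \sin(4 \xi) \cos(8 \tau)$, and $\psi(\xi,\tau) = e^{\tau}u(\xi,\tau)$.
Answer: $\psi(\xi, \tau) = 2 e^{\tau} \sin(4 \tau) \sin(2 \xi) + 2 e^{\tau} \sin(\xi) \cos(2 \tau) -  e^{\tau} \sin(4 \xi) \cos(8 \tau)$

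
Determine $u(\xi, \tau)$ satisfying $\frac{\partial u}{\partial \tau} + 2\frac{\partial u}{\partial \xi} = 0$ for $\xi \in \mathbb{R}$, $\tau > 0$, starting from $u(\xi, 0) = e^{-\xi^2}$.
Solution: By method of characteristics (waves move right with speed 2):
Along characteristics $\xi - 2\tau =$ const, $u$ is constant, so $u(\xi,\tau) = f(\xi - 2\tau)$ with $f = u( \cdot , 0)$.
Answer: $u(\xi, \tau) = e^{-(-2 \tau + \xi)^2}$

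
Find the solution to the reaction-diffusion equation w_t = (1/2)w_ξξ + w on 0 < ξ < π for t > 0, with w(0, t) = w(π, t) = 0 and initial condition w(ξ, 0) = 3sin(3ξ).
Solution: Substitute w = exp(t)u, i.e. u = exp(-t)w.
By the product rule, w_t = exp(t)(u_t + u), w_ξξ = exp(t)u_ξξ.
Substituting into the PDE and dividing by exp(t): u_t + u = (1/2)u_ξξ + u.
The lower-order terms cancel, leaving the standard heat equation u_t = (1/2)u_ξξ.
Initial data for u: u(ξ,0) = w(ξ,0) = 3sin(3ξ). The boundary conditions carry over: u(0,t) = u(π,t) = 0.
Solve for u:
  Using separation of variables u = X(ξ)T(t):
  Eigenfunctions: sin(nξ), n = 1, 2, 3, ...
  General solution: u(ξ, t) = Σ c_n sin(nξ) exp(-n² t/2)
  Matching u(ξ,0) = 3sin(3ξ) term by term: c_3=3.
Hence u(ξ,t) = 3exp(-9t/2)sin(3ξ).
Transform back: w(ξ,t) = exp(t)u(ξ,t).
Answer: w(ξ, t) = 3exp(-7t/2)sin(3ξ)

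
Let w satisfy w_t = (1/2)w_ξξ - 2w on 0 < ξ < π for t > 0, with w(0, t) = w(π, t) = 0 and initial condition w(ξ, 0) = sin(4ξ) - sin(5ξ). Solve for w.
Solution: Substitute w = exp(-2t)u, i.e. u = exp(2t)w.
By the product rule, w_t = exp(-2t)(u_t - 2u), w_ξξ = exp(-2t)u_ξξ.
Substituting into the PDE and dividing by exp(-2t): u_t - 2u = (1/2)u_ξξ - 2u.
The lower-order terms cancel, leaving the standard heat equation u_t = (1/2)u_ξξ.
Initial data for u: u(ξ,0) = w(ξ,0) = sin(4ξ) - sin(5ξ). The boundary conditions carry over: u(0,t) = u(π,t) = 0.
Solve for u:
  Using separation of variables u = X(ξ)T(t):
  Eigenfunctions: sin(nξ), n = 1, 2, 3, ...
  General solution: u(ξ, t) = Σ c_n sin(nξ) exp(-n² t/2)
  Matching u(ξ,0) = sin(4ξ) - sin(5ξ) term by term: c_4=1, c_5=-1.
Hence u(ξ,t) = exp(-8t)sin(4ξ) - exp(-25t/2)sin(5ξ).
Transform back: w(ξ,t) = exp(-2t)u(ξ,t).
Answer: w(ξ, t) = exp(-10t)sin(4ξ) - exp(-29t/2)sin(5ξ)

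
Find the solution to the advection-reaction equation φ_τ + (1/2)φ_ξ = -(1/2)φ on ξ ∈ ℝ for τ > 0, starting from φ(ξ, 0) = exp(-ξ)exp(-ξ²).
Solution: Substitute φ = exp(-ξ)u.
Then φ_ξ = exp(-ξ)(u_ξ - u), φ_τ = exp(-ξ)u_τ; substituting and dividing by exp(-ξ), the lower-order terms cancel: u_τ + (1/2)u_ξ = 0 (standard advection equation).
Data for u: u(ξ,0) = exp(ξ)φ(ξ,0) = exp(-ξ²).
By characteristics (dξ/dτ = 1/2), u(ξ,τ) = f(ξ - (1/2)τ) with f = u(·, 0).
So u(ξ,τ) = exp(-(ξ - τ/2)²), and φ(ξ,τ) = exp(-ξ)u(ξ,τ).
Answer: φ(ξ, τ) = exp(-ξ)exp(-(ξ - τ/2)²)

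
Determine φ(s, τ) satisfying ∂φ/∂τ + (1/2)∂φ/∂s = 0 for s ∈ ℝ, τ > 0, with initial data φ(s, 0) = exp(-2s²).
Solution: By characteristics (ds/dτ = 1/2), φ(s,τ) = f(s - (1/2)τ) with f = φ(·, 0).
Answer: φ(s, τ) = exp(-2(s - τ/2)²)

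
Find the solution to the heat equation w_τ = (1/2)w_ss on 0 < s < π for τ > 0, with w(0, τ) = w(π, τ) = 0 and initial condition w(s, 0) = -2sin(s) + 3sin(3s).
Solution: Using separation of variables w = X(s)T(τ):
Eigenfunctions: sin(ns), n = 1, 2, 3, ...
General solution: w(s, τ) = Σ c_n sin(ns) exp(-n² τ/2)
Matching w(s,0) = -2sin(s) + 3sin(3s) term by term: c_1=-2, c_3=3.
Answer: w(s, τ) = -2exp(-τ/2)sin(s) + 3exp(-9τ/2)sin(3s)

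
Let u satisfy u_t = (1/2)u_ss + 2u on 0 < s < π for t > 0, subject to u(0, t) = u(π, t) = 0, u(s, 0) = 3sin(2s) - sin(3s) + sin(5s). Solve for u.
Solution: Substitute u = exp(2t)w.
Then u_t = exp(2t)(w_t + 2w), u_ss = exp(2t)w_ss; substituting and dividing by exp(2t), the lower-order terms cancel: w_t = (1/2)w_ss (standard heat equation).
Data for w: w(s,0) = u(s,0) = 3sin(2s) - sin(3s) + sin(5s). The boundary conditions carry over: w(0,t) = w(π,t) = 0.
Separating variables: w = Σ c_n exp(-n²t/2) sin(ns). From w(s,0) = 3sin(2s) - sin(3s) + sin(5s): c_2=3, c_3=-1, c_5=1.
So w(s,t) = 3exp(-2t)sin(2s) - exp(-9t/2)sin(3s) + exp(-25t/2)sin(5s), and u(s,t) = exp(2t)w(s,t).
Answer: u(s, t) = 3sin(2s) - exp(-5t/2)sin(3s) + exp(-21t/2)sin(5s)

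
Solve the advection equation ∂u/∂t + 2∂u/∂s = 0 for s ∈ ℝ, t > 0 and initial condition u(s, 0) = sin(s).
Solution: By method of characteristics (waves move right with speed 2):
Along characteristics s - 2t = const, u is constant, so u(s,t) = f(s - 2t) with f = u(·, 0).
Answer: u(s, t) = sin(s - 2t)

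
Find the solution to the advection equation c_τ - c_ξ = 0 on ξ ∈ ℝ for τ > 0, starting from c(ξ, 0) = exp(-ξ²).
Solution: By characteristics (dξ/dτ = -1), c(ξ,τ) = f(ξ + τ) with f = c(·, 0).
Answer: c(ξ, τ) = exp(-(ξ + τ)²)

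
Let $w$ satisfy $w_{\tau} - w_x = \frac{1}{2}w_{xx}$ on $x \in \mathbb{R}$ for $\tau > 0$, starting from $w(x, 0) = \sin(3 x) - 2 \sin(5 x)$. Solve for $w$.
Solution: Moving frame: $\eta = x + \tau$, $\sigma = \tau$, $w = u(\eta,\sigma)$, so $w_{\tau} = u_{\sigma} + u_{\eta}$ and $w_{xx} = u_{\eta\eta}$.
Hence $w_{\tau} - w_x = u_{\sigma}$ and the PDE becomes the heat equation $u_{\sigma} = \frac{1}{2}u_{\eta\eta}$ on $\eta \in \mathbb{R}$.
Initial data: $u(\eta,0) = w(\eta,0) = \sin(3 \eta) - 2 \sin(5 \eta)$. Each mode $\sin(n\eta)$ decays as $e^{-n^2\sigma/2}$ on $\mathbb{R}$, so $u(\eta,\sigma) = \sum c_n e^{-n^2\sigma/2} \sin(n\eta)$ with $c_3=1, c_5=-2$: $u(\eta,\sigma) = e^{-9 \sigma/2} \sin(3 \eta) - 2 e^{-25 \sigma/2} \sin(5 \eta)$.
Substituting back: $w(x,\tau) = u(x + \tau, \tau)$.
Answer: $w(x, \tau) = e^{-9 \tau/2} \sin(3 \tau + 3 x) - 2 e^{-25 \tau/2} \sin(5 \tau + 5 x)$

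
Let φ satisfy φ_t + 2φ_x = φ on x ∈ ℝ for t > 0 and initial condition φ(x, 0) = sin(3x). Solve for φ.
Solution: Substitute φ = exp(t)u, i.e. u = exp(-t)φ.
By the product rule, φ_t = exp(t)(u_t + u), φ_x = exp(t)u_x.
Substituting into the PDE and dividing by exp(t): u_t + u + 2u_x = u.
The lower-order terms cancel, leaving the standard advection equation u_t + 2u_x = 0.
Initial data for u: u(x,0) = φ(x,0) = sin(3x).
Solve for u:
  By method of characteristics (waves move right with speed 2):
  Along characteristics x - 2t = const, u is constant, so u(x,t) = f(x - 2t) with f = u(·, 0).
Hence u(x,t) = -sin(6t - 3x).
Transform back: φ(x,t) = exp(t)u(x,t).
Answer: φ(x, t) = -exp(t)sin(6t - 3x)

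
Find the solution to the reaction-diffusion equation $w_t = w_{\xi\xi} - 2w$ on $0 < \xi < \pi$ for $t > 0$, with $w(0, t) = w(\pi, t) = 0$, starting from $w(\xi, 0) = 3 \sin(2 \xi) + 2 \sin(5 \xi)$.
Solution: Substitute $w = e^{-2t}u$, i.e. $u = e^{2t}w$.
By the product rule, $w_t = e^{-2t}(u_t - 2u)$, $w_{\xi\xi} = e^{-2t}u_{\xi\xi}$.
Substituting into the PDE and dividing by $e^{-2t}$: $u_t - 2u = u_{\xi\xi} - 2u$.
The lower-order terms cancel, leaving the standard heat equation $u_t = u_{\xi\xi}$.
Initial data for $u$: $u(\xi,0) = w(\xi,0) = 3 \sin(2 \xi) + 2 \sin(5 \xi)$. The boundary conditions carry over: $u(0,t) = u(\pi,t) = 0$.
Solve for $u$:
  Using separation of variables $u = X(\xi)T(t)$:
  Eigenfunctions: $\sin(n\xi)$, $n = 1, 2, 3, \ldots$
  General solution: $u(\xi, t) = \sum c_n \sin(n\xi) e^{-n^2 t}$
  Matching $u(\xi,0) = 3 \sin(2 \xi) + 2 \sin(5 \xi)$ term by term: $c_2=3, c_5=2$.
Hence $u(\xi,t) = 3 e^{-4 t} \sin(2 \xi) + 2 e^{-25 t} \sin(5 \xi)$.
Transform back: $w(\xi,t) = e^{-2t}u(\xi,t)$.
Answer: $w(\xi, t) = 3 e^{-6 t} \sin(2 \xi) + 2 e^{-27 t} \sin(5 \xi)$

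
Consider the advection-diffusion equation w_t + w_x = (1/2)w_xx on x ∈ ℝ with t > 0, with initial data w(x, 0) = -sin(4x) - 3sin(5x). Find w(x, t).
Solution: Change to a moving frame: let η = x - t, σ = t and write w(x,t) = u(η,σ).
By the chain rule w_t = u_σ - u_η, w_x = u_η, w_xx = u_ηη.
Then w_t + w_x = u_σ: the advection term cancels and the PDE becomes the heat equation u_σ = (1/2)u_ηη on η ∈ ℝ.
Initial data: u(η,0) = w(η,0) = -sin(4η) - 3sin(5η).
On η ∈ ℝ each mode satisfies (sin(nη))″ = -n² sin(nη), so exp(-n²σ/2) sin(nη) solves the heat equation; by superposition u(η,σ) = Σ c_n exp(-n²σ/2) sin(nη).
Reading off the coefficients: c_4=-1, c_5=-3, so u(η,σ) = -exp(-8σ)sin(4η) - 3exp(-25σ/2)sin(5η).
Substituting back η = x - t, σ = t: w(x,t) = u(x - t, t).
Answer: w(x, t) = exp(-8t)sin(4t - 4x) + 3exp(-25t/2)sin(5t - 5x)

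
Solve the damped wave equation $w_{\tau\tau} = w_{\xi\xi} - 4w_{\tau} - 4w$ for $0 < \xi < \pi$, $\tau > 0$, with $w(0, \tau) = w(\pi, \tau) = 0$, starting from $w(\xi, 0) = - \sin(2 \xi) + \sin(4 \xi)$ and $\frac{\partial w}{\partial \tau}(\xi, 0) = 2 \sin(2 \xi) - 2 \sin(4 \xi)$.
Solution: Substitute $w = e^{-2\tau}u$.
Then $w_{\tau} = e^{-2\tau}(u_{\tau} - 2u)$, $w_{\tau\tau} = e^{-2\tau}(u_{\tau\tau} - 4u_{\tau} + 4u)$, $w_{\xi\xi} = e^{-2\tau}u_{\xi\xi}$; substituting and dividing by $e^{-2\tau}$, the lower-order terms cancel: $u_{\tau\tau} = u_{\xi\xi}$ (standard wave equation).
Data for $u$: $u(\xi,0) = w(\xi,0) = - \sin(2 \xi) + \sin(4 \xi)$; $u_{\tau}(\xi,0) = w_{\tau}(\xi,0) + 2w(\xi,0) = 0$. The boundary conditions carry over: $u(0,\tau) = u(\pi,\tau) = 0$.
Separating variables: $u = \sum [A_n \cos(\omega_n \tau) + B_n \sin(\omega_n \tau)] \sin(n\xi)$, $\omega_n = n$. From ICs: $A_2=-1, A_4=1$.
So $u(\xi,\tau) = - \sin(2 \xi) \cos(2 \tau) + \sin(4 \xi) \cos(4 \tau)$, and $w(\xi,\tau) = e^{-2\tau}u(\xi,\tau)$.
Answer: $w(\xi, \tau) = - e^{-2 \tau} \sin(2 \xi) \cos(2 \tau) + e^{-2 \tau} \sin(4 \xi) \cos(4 \tau)$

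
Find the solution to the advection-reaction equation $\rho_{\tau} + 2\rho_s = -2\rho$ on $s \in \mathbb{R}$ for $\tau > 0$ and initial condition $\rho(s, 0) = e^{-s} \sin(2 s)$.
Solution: Substitute $\rho = e^{-s}u$.
Then $\rho_s = e^{-s}(u_s - u)$, $\rho_{\tau} = e^{-s}u_{\tau}$; substituting and dividing by $e^{-s}$, the lower-order terms cancel: $u_{\tau} + 2u_s = 0$ (standard advection equation).
Data for $u$: $u(s,0) = e^{s}\rho(s,0) = \sin(2 s)$.
By characteristics ($ds/d\tau = 2$), $u(s,\tau) = f(s - 2\tau)$ with $f = u( \cdot , 0)$.
So $u(s,\tau) = \sin(2 s - 4 \tau)$, and $\rho(s,\tau) = e^{-s}u(s,\tau)$.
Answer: $\rho(s, \tau) = - e^{-s} \sin(4 \tau - 2 s)$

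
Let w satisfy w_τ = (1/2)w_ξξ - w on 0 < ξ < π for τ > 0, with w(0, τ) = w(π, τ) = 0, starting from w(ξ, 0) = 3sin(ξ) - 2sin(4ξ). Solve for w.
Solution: Substitute w = exp(-τ)u.
Then w_τ = exp(-τ)(u_τ - u), w_ξξ = exp(-τ)u_ξξ; substituting and dividing by exp(-τ), the lower-order terms cancel: u_τ = (1/2)u_ξξ (standard heat equation).
Data for u: u(ξ,0) = w(ξ,0) = 3sin(ξ) - 2sin(4ξ). The boundary conditions carry over: u(0,τ) = u(π,τ) = 0.
Separating variables: u = Σ c_n exp(-n²τ/2) sin(nξ). From u(ξ,0) = 3sin(ξ) - 2sin(4ξ): c_1=3, c_4=-2.
So u(ξ,τ) = -2exp(-8τ)sin(4ξ) + 3exp(-τ/2)sin(ξ), and w(ξ,τ) = exp(-τ)u(ξ,τ).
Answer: w(ξ, τ) = -2exp(-9τ)sin(4ξ) + 3exp(-3τ/2)sin(ξ)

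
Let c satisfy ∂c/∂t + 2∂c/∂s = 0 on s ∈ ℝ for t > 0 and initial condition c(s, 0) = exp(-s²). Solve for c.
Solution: By method of characteristics (waves move right with speed 2):
Along characteristics s - 2t = const, c is constant, so c(s,t) = f(s - 2t) with f = c(·, 0).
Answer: c(s, t) = exp(-(s - 2t)²)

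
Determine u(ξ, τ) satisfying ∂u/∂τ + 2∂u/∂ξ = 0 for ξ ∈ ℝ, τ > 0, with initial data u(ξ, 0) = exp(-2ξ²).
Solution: By characteristics (dξ/dτ = 2), u(ξ,τ) = f(ξ - 2τ) with f = u(·, 0).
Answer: u(ξ, τ) = exp(-2(ξ - 2τ)²)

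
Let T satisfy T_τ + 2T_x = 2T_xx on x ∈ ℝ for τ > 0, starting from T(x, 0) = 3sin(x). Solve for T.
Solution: Change to a moving frame: let η = x - 2τ, σ = τ and write T(x,τ) = u(η,σ).
By the chain rule T_τ = u_σ - 2u_η, T_x = u_η, T_xx = u_ηη.
Then T_τ + 2T_x = u_σ: the advection term cancels and the PDE becomes the heat equation u_σ = 2u_ηη on η ∈ ℝ.
Initial data: u(η,0) = T(η,0) = 3sin(η).
On η ∈ ℝ each mode satisfies (sin(nη))″ = -n² sin(nη), so exp(-2n²σ) sin(nη) solves the heat equation; by superposition u(η,σ) = Σ c_n exp(-2n²σ) sin(nη).
Reading off the coefficients: c_1=3, so u(η,σ) = 3exp(-2σ)sin(η).
Substituting back η = x - 2τ, σ = τ: T(x,τ) = u(x - 2τ, τ).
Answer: T(x, τ) = 3exp(-2τ)sin(x - 2τ)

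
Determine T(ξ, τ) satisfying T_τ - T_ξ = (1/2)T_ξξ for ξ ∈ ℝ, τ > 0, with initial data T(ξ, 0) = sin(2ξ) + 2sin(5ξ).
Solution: Change to a moving frame: let η = ξ + τ, σ = τ and write T(ξ,τ) = u(η,σ).
By the chain rule T_τ = u_σ + u_η, T_ξ = u_η, T_ξξ = u_ηη.
Then T_τ - T_ξ = u_σ: the advection term cancels and the PDE becomes the heat equation u_σ = (1/2)u_ηη on η ∈ ℝ.
Initial data: u(η,0) = T(η,0) = sin(2η) + 2sin(5η).
On η ∈ ℝ each mode satisfies (sin(nη))″ = -n² sin(nη), so exp(-n²σ/2) sin(nη) solves the heat equation; by superposition u(η,σ) = Σ c_n exp(-n²σ/2) sin(nη).
Reading off the coefficients: c_2=1, c_5=2, so u(η,σ) = exp(-2σ)sin(2η) + 2exp(-25σ/2)sin(5η).
Substituting back η = ξ + τ, σ = τ: T(ξ,τ) = u(ξ + τ, τ).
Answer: T(ξ, τ) = exp(-2τ)sin(2ξ + 2τ) + 2exp(-25τ/2)sin(5ξ + 5τ)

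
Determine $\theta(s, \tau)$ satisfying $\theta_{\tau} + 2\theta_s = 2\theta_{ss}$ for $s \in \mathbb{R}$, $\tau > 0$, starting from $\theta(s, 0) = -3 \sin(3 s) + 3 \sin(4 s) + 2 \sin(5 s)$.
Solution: Change to a moving frame: let $\eta = s - 2\tau$, $\sigma = \tau$ and write $\theta(s,\tau) = u(\eta,\sigma)$.
By the chain rule $\theta_{\tau} = u_{\sigma} - 2u_{\eta}$, $\theta_s = u_{\eta}$, $\theta_{ss} = u_{\eta\eta}$.
Then $\theta_{\tau} + 2\theta_s = u_{\sigma}$: the advection term cancels and the PDE becomes the heat equation $u_{\sigma} = 2u_{\eta\eta}$ on $\eta \in \mathbb{R}$.
Initial data: $u(\eta,0) = \theta(\eta,0) = -3 \sin(3 \eta) + 3 \sin(4 \eta) + 2 \sin(5 \eta)$.
On $\eta \in \mathbb{R}$ each mode satisfies $(\sin(n\eta))'' = -n^2 \sin(n\eta)$, so $e^{-2n^2\sigma} \sin(n\eta)$ solves the heat equation; by superposition $u(\eta,\sigma) = \sum c_n e^{-2n^2\sigma} \sin(n\eta)$.
Reading off the coefficients: $c_3=-3, c_4=3, c_5=2$, so $u(\eta,\sigma) = -3 e^{-18 \sigma} \sin(3 \eta) + 3 e^{-32 \sigma} \sin(4 \eta) + 2 e^{-50 \sigma} \sin(5 \eta)$.
Substituting back $\eta = s - 2\tau$, $\sigma = \tau$: $\theta(s,\tau) = u(s - 2\tau, \tau)$.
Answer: $\theta(s, \tau) = 3 e^{-18 \tau} \sin(6 \tau - 3 s) - 3 e^{-32 \tau} \sin(8 \tau - 4 s) - 2 e^{-50 \tau} \sin(10 \tau - 5 s)$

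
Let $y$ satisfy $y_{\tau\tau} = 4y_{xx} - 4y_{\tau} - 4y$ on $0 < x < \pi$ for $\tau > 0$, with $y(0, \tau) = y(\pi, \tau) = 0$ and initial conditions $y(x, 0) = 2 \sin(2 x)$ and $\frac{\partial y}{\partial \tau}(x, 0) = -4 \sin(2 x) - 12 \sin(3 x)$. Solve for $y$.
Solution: Substitute $y = e^{-2\tau}u$.
Then $y_{\tau} = e^{-2\tau}(u_{\tau} - 2u)$, $y_{\tau\tau} = e^{-2\tau}(u_{\tau\tau} - 4u_{\tau} + 4u)$, $y_{xx} = e^{-2\tau}u_{xx}$; substituting and dividing by $e^{-2\tau}$, the lower-order terms cancel: $u_{\tau\tau} = 4u_{xx}$ (standard wave equation).
Data for $u$: $u(x,0) = y(x,0) = 2 \sin(2 x)$; $u_{\tau}(x,0) = y_{\tau}(x,0) + 2y(x,0) = -12 \sin(3 x)$. The boundary conditions carry over: $u(0,\tau) = u(\pi,\tau) = 0$.
Separating variables: $u = \sum [A_n \cos(\omega_n \tau) + B_n \sin(\omega_n \tau)] \sin(nx)$, $\omega_n = 2n$. From ICs ($B_n$ = velocity coefficient / $\omega_n$): $A_2=2, B_3=-2$.
So $u(x,\tau) = 2 \sin(2 x) \cos(4 \tau) - 2 \sin(3 x) \sin(6 \tau)$, and $y(x,\tau) = e^{-2\tau}u(x,\tau)$.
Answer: $y(x, \tau) = -2 e^{-2 \tau} \sin(6 \tau) \sin(3 x) + 2 e^{-2 \tau} \sin(2 x) \cos(4 \tau)$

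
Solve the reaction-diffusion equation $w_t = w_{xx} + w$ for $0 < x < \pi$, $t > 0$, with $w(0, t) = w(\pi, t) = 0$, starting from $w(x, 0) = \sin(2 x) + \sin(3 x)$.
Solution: Substitute $w = e^{t}u$.
Then $w_t = e^{t}(u_t + u)$, $w_{xx} = e^{t}u_{xx}$; substituting and dividing by $e^{t}$, the lower-order terms cancel: $u_t = u_{xx}$ (standard heat equation).
Data for $u$: $u(x,0) = w(x,0) = \sin(2 x) + \sin(3 x)$. The boundary conditions carry over: $u(0,t) = u(\pi,t) = 0$.
Separating variables: $u = \sum c_n e^{-n^2t} \sin(nx)$. From $u(x,0) = \sin(2 x) + \sin(3 x)$: $c_2=1, c_3=1$.
So $u(x,t) = e^{-4 t} \sin(2 x) + e^{-9 t} \sin(3 x)$, and $w(x,t) = e^{t}u(x,t)$.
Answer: $w(x, t) = e^{-3 t} \sin(2 x) + e^{-8 t} \sin(3 x)$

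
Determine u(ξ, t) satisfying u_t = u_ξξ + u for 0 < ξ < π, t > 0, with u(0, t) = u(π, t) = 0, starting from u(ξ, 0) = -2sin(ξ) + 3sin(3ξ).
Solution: Substitute u = exp(t)w.
Then u_t = exp(t)(w_t + w), u_ξξ = exp(t)w_ξξ; substituting and dividing by exp(t), the lower-order terms cancel: w_t = w_ξξ (standard heat equation).
Data for w: w(ξ,0) = u(ξ,0) = -2sin(ξ) + 3sin(3ξ). The boundary conditions carry over: w(0,t) = w(π,t) = 0.
Separating variables: w = Σ c_n exp(-n²t) sin(nξ). From w(ξ,0) = -2sin(ξ) + 3sin(3ξ): c_1=-2, c_3=3.
So w(ξ,t) = -2exp(-t)sin(ξ) + 3exp(-9t)sin(3ξ), and u(ξ,t) = exp(t)w(ξ,t).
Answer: u(ξ, t) = -2sin(ξ) + 3exp(-8t)sin(3ξ)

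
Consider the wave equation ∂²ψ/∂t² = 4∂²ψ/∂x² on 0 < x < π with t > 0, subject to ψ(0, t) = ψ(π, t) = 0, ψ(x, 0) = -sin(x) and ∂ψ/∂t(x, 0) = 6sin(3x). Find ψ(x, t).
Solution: Using separation of variables ψ = X(x)T(t):
Eigenfunctions: sin(nx), n = 1, 2, 3, ...
General solution: ψ(x, t) = Σ [A_n cos(2n t) + B_n sin(2n t)] sin(nx)
From ψ(x,0) = -sin(x): A_1=-1. From ψ_t(x,0) = 6sin(3x), using ψ_t(x,0) = Σ ω_n B_n sin(nx) with ω_n = 2n: B_3 = 6/6 = 1.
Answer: ψ(x, t) = sin(6t)sin(3x) - sin(x)cos(2t)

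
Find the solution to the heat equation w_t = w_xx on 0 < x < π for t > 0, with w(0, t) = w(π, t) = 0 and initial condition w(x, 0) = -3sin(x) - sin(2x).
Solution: Using separation of variables w = X(x)T(t):
Eigenfunctions: sin(nx), n = 1, 2, 3, ...
General solution: w(x, t) = Σ c_n sin(nx) exp(-n² t)
Matching w(x,0) = -3sin(x) - sin(2x) term by term: c_1=-3, c_2=-1.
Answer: w(x, t) = -3exp(-t)sin(x) - exp(-4t)sin(2x)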